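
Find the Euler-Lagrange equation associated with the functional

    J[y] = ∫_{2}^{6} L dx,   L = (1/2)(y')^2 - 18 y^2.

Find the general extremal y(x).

The Lagrangian is L = (1/2)(y')^2 - 18 y^2.
∂L/∂y = -36y.
∂L/∂y' = y'.
The Euler-Lagrange equation d/dx(∂L/∂y') − ∂L/∂y = 0 becomes:
    y'' + 36 y = 0
General solution: y(x) = A sin(6x) + B cos(6x), where A and B are arbitrary constants fixed by the endpoint conditions.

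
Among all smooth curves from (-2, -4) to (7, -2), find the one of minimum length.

Arc-length functional: J[y] = ∫ sqrt(1 + (y')^2) dx.
Lagrangian L = sqrt(1 + (y')^2) has no explicit y dependence, so ∂L/∂y = 0 and the Euler-Lagrange equation gives
    d/dx( y' / sqrt(1 + (y')^2) ) = 0  ⇒  y' / sqrt(1 + (y')^2) = const.
Hence y' is constant, so y(x) is affine.
Fitting the endpoints (-2, -4) and (7, -2):
    slope m = ((-2) − (-4)) / (7 − (-2)) = 2/9,
    intercept c = (-4) − m·(-2) = -32/9.
Extremal: y(x) = (2/9) x - 32/9.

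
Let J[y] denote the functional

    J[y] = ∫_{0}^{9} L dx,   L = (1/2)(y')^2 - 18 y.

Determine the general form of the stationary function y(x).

The Lagrangian is L = (1/2)(y')^2 - 18 y.
∂L/∂y = -18.
∂L/∂y' = y'.
The Euler-Lagrange equation d/dx(∂L/∂y') − ∂L/∂y = 0 becomes:
    y'' + 18 = 0
General solution: y(x) = -9 x^2 + A x + B, where A and B are arbitrary constants fixed by the endpoint conditions.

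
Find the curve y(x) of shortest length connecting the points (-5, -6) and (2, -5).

Arc-length functional: J[y] = ∫ sqrt(1 + (y')^2) dx.
Lagrangian L = sqrt(1 + (y')^2) has no explicit y dependence, so ∂L/∂y = 0 and the Euler-Lagrange equation gives
    d/dx( y' / sqrt(1 + (y')^2) ) = 0  ⇒  y' / sqrt(1 + (y')^2) = const.
Hence y' is constant, so y(x) is affine.
Fitting the endpoints (-5, -6) and (2, -5):
    slope m = ((-5) − (-6)) / (2 − (-5)) = 1/7,
    intercept c = (-6) − m·(-5) = -37/7.
Extremal: y(x) = (1/7) x - 37/7.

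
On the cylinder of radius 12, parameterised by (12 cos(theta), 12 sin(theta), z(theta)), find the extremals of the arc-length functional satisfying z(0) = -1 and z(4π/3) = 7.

Parameterise the cylinder of radius R = 12 as
    r(θ) = (12 cos θ, 12 sin θ, z(θ)).
The arc-length element is
    ds = sqrt(144 + (dz/dθ)^2) dθ,
so the Lagrangian is L = sqrt(144 + z'^2).
L depends on z' only, not on z or θ, so ∂L/∂z = 0 and
    ∂L/∂z' = z' / sqrt(144 + z'^2).
The Euler-Lagrange equation gives
    d/dθ( z' / sqrt(144 + z'^2) ) = 0,
so z' is constant. Integrating once:
    z(θ) = a θ + b,
a helix on the cylinder (a straight line when the cylinder is unrolled). The constants a, b are determined by the endpoint conditions.
With endpoint conditions z(0) = -1 and z(4π/3) = 7: from z(0) = b we get b = -1, and a·4π/3 + -1 = 7 gives a = 6/π, so
    z(θ) = (6/π) θ − 1.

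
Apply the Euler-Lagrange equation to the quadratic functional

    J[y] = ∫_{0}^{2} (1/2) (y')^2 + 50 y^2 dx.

The Lagrangian is L = (1/2) (y')^2 + 50 y^2.
Compute ∂L/∂y = 100y, ∂L/∂y' = y'.
The Euler-Lagrange equation d/dx(∂L/∂y') − ∂L/∂y = 0 reduces to
    y'' − 100 y = 0.
Its general solution is
    y(x) = A e^(10x) + B e^(−10x),
with A, B fixed by the endpoint conditions.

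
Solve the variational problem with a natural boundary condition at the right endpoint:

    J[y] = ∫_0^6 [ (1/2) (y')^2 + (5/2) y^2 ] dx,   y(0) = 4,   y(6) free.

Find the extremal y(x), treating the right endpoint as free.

The Lagrangian L = (1/2) (y')^2 + (5/2) y^2 gives
    ∂L/∂y = 5 y,   ∂L/∂y' = y'.
Euler-Lagrange: y'' − 5 y = 0.
With k = sqrt(5), the general solution is
    y(x) = A cosh(sqrt(5) x) + B sinh(sqrt(5) x).
Fixed left endpoint y(0) = 4 ⇒ A = 4.
The right endpoint x = 6 is free, so the natural (transversality) condition is ∂L/∂y' |_{x=6} = 0, i.e. y'(6) = 0.
Compute y'(x) = A k sinh(k x) + B k cosh(k x), so
    y'(6) = A k sinh(k·6) + B k cosh(k·6) = 0
    ⇒ B = −A tanh(k·6) = − 4 tanh(sqrt(5)·6).
Therefore the extremal is
    y(x) = 4 cosh(sqrt(5) x) − 4 tanh(sqrt(5)·6) sinh(sqrt(5) x).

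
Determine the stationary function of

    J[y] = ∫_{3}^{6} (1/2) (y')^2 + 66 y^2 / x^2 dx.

The Lagrangian is L = (1/2) (y')^2 + 66 y^2 / x^2.
Compute ∂L/∂y = 132y/x^2, ∂L/∂y' = y'.
The Euler-Lagrange equation d/dx(∂L/∂y') − ∂L/∂y = 0 reduces to
    y'' − 132/x^2 · y = 0  (x > 0).
Its general solution is
    y(x) = A x^12 + B x^(-11),
with A, B fixed by the endpoint conditions.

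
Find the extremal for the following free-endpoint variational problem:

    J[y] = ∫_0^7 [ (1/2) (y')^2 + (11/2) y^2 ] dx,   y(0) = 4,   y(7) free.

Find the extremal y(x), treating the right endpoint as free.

The Lagrangian L = (1/2) (y')^2 + (11/2) y^2 gives
    ∂L/∂y = 11 y,   ∂L/∂y' = y'.
Euler-Lagrange: y'' − 11 y = 0.
With k = sqrt(11), the general solution is
    y(x) = A cosh(sqrt(11) x) + B sinh(sqrt(11) x).
Fixed left endpoint y(0) = 4 ⇒ A = 4.
The right endpoint x = 7 is free, so the natural (transversality) condition is ∂L/∂y' |_{x=7} = 0, i.e. y'(7) = 0.
Compute y'(x) = A k sinh(k x) + B k cosh(k x), so
    y'(7) = A k sinh(k·7) + B k cosh(k·7) = 0
    ⇒ B = −A tanh(k·7) = − 4 tanh(sqrt(11)·7).
Therefore the extremal is
    y(x) = 4 cosh(sqrt(11) x) − 4 tanh(sqrt(11)·7) sinh(sqrt(11) x).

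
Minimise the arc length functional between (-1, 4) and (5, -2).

Arc-length functional: J[y] = ∫ sqrt(1 + (y')^2) dx.
Lagrangian L = sqrt(1 + (y')^2) has no explicit y dependence, so ∂L/∂y = 0 and the Euler-Lagrange equation gives
    d/dx( y' / sqrt(1 + (y')^2) ) = 0  ⇒  y' / sqrt(1 + (y')^2) = const.
Hence y' is constant, so y(x) is affine.
Fitting the endpoints (-1, 4) and (5, -2):
    slope m = ((-2) − 4) / (5 − (-1)) = -1,
    intercept c = 4 − m·(-1) = 3.
Extremal: y(x) = -x + 3.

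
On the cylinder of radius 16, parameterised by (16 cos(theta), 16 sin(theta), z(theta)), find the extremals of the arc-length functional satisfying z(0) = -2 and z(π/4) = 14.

Parameterise the cylinder of radius R = 16 as
    r(θ) = (16 cos θ, 16 sin θ, z(θ)).
The arc-length element is
    ds = sqrt(256 + (dz/dθ)^2) dθ,
so the Lagrangian is L = sqrt(256 + z'^2).
L depends on z' only, not on z or θ, so ∂L/∂z = 0 and
    ∂L/∂z' = z' / sqrt(256 + z'^2).
The Euler-Lagrange equation gives
    d/dθ( z' / sqrt(256 + z'^2) ) = 0,
so z' is constant. Integrating once:
    z(θ) = a θ + b,
a helix on the cylinder (a straight line when the cylinder is unrolled). The constants a, b are determined by the endpoint conditions.
With endpoint conditions z(0) = -2 and z(π/4) = 14: from z(0) = b we get b = -2, and a·π/4 + -2 = 14 gives a = 64/π, so
    z(θ) = (64/π) θ − 2.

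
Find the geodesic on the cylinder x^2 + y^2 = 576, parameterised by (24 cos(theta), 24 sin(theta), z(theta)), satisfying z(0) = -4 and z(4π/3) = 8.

Parameterise the cylinder of radius R = 24 as
    r(θ) = (24 cos θ, 24 sin θ, z(θ)).
The arc-length element is
    ds = sqrt(576 + (dz/dθ)^2) dθ,
so the Lagrangian is L = sqrt(576 + z'^2).
L depends on z' only, not on z or θ, so ∂L/∂z = 0 and
    ∂L/∂z' = z' / sqrt(576 + z'^2).
The Euler-Lagrange equation gives
    d/dθ( z' / sqrt(576 + z'^2) ) = 0,
so z' is constant. Integrating once:
    z(θ) = a θ + b,
a helix on the cylinder (a straight line when the cylinder is unrolled). The constants a, b are determined by the endpoint conditions.
With endpoint conditions z(0) = -4 and z(4π/3) = 8: from z(0) = b we get b = -4, and a·4π/3 + -4 = 8 gives a = 9/π, so
    z(θ) = (9/π) θ − 4.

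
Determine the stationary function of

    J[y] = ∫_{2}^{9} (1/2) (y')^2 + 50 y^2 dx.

The Lagrangian is L = (1/2) (y')^2 + 50 y^2.
Compute ∂L/∂y = 100y, ∂L/∂y' = y'.
The Euler-Lagrange equation d/dx(∂L/∂y') − ∂L/∂y = 0 reduces to
    y'' − 100 y = 0.
Its general solution is
    y(x) = A e^(10x) + B e^(−10x),
with A, B fixed by the endpoint conditions.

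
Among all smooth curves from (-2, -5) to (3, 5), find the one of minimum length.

Arc-length functional: J[y] = ∫ sqrt(1 + (y')^2) dx.
Lagrangian L = sqrt(1 + (y')^2) has no explicit y dependence, so ∂L/∂y = 0 and the Euler-Lagrange equation gives
    d/dx( y' / sqrt(1 + (y')^2) ) = 0  ⇒  y' / sqrt(1 + (y')^2) = const.
Hence y' is constant, so y(x) is affine.
Fitting the endpoints (-2, -5) and (3, 5):
    slope m = (5 − (-5)) / (3 − (-2)) = 2,
    intercept c = (-5) − m·(-2) = -1.
Extremal: y(x) = 2 x - 1.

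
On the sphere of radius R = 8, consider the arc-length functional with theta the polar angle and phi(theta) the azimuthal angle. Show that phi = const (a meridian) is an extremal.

On the sphere of radius R = 8 with spherical coordinates (θ, φ), the induced metric is
    ds^2 = 64(dθ^2 + sin^2(θ) dφ^2).
Using θ as the parameter, the arc-length functional becomes
    J[φ] = ∫ 8 sqrt(1 + sin^2(θ) (dφ/dθ)^2) dθ.
So L = 8 sqrt(1 + sin^2(θ) φ'^2). Compute
    ∂L/∂φ = 0  (L has no explicit φ dependence),
    ∂L/∂φ' = 8 sin^2(θ) φ' / sqrt(1 + sin^2(θ) φ'^2).
For the candidate φ(θ) = c (constant), φ' = 0, so ∂L/∂φ' evaluated along the candidate vanishes, and ∂L/∂φ is identically zero. Hence
    d/dθ(∂L/∂φ') − ∂L/∂φ = 0
is satisfied. Therefore meridians φ = const are extremals of arc length — they are geodesics on the sphere.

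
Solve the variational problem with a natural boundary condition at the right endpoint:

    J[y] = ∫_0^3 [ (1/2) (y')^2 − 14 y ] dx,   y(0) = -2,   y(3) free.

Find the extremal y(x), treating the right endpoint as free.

The Lagrangian L = (1/2) (y')^2 − 14 y gives
    ∂L/∂y = −14,   ∂L/∂y' = y'.
Euler-Lagrange: d/dx(y') − (−14) = 0, i.e. y'' + 14 = 0, so
    y(x) = −(14/2) x^2 + C1 x + C2.
Fixed left endpoint y(0) = -2 ⇒ C2 = -2.
The right endpoint x = 3 is free, so the natural (transversality) condition is ∂L/∂y' |_{x=3} = 0, i.e. y'(3) = 0.
Compute y'(x) = −14 x + C1, so y'(3) = −42 + C1 = 0 ⇒ C1 = 42.
Therefore the extremal is
    y(x) = −7 x^2 + 42 x − 2.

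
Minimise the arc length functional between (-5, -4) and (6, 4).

Arc-length functional: J[y] = ∫ sqrt(1 + (y')^2) dx.
Lagrangian L = sqrt(1 + (y')^2) has no explicit y dependence, so ∂L/∂y = 0 and the Euler-Lagrange equation gives
    d/dx( y' / sqrt(1 + (y')^2) ) = 0  ⇒  y' / sqrt(1 + (y')^2) = const.
Hence y' is constant, so y(x) is affine.
Fitting the endpoints (-5, -4) and (6, 4):
    slope m = (4 − (-4)) / (6 − (-5)) = 8/11,
    intercept c = (-4) − m·(-5) = -4/11.
Extremal: y(x) = (8/11) x - 4/11.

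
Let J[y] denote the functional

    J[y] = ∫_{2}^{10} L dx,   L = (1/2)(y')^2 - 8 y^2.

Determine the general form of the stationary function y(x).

The Lagrangian is L = (1/2)(y')^2 - 8 y^2.
∂L/∂y = -16y.
∂L/∂y' = y'.
The Euler-Lagrange equation d/dx(∂L/∂y') − ∂L/∂y = 0 becomes:
    y'' + 16 y = 0
General solution: y(x) = A sin(4x) + B cos(4x), where A and B are arbitrary constants fixed by the endpoint conditions.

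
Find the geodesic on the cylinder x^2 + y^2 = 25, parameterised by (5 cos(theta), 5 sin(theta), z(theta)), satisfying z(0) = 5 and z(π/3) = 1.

Parameterise the cylinder of radius R = 5 as
    r(θ) = (5 cos θ, 5 sin θ, z(θ)).
The arc-length element is
    ds = sqrt(25 + (dz/dθ)^2) dθ,
so the Lagrangian is L = sqrt(25 + z'^2).
L depends on z' only, not on z or θ, so ∂L/∂z = 0 and
    ∂L/∂z' = z' / sqrt(25 + z'^2).
The Euler-Lagrange equation gives
    d/dθ( z' / sqrt(25 + z'^2) ) = 0,
so z' is constant. Integrating once:
    z(θ) = a θ + b,
a helix on the cylinder (a straight line when the cylinder is unrolled). The constants a, b are determined by the endpoint conditions.
With endpoint conditions z(0) = 5 and z(π/3) = 1: from z(0) = b we get b = 5, and a·π/3 + 5 = 1 gives a = -12/π, so
    z(θ) = (-12/π) θ + 5.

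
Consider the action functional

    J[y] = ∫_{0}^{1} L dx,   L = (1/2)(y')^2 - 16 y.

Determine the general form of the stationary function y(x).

The Lagrangian is L = (1/2)(y')^2 - 16 y.
∂L/∂y = -16.
∂L/∂y' = y'.
The Euler-Lagrange equation d/dx(∂L/∂y') − ∂L/∂y = 0 becomes:
    y'' + 16 = 0
General solution: y(x) = -8 x^2 + A x + B, where A and B are arbitrary constants fixed by the endpoint conditions.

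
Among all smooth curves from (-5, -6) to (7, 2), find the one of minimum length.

Arc-length functional: J[y] = ∫ sqrt(1 + (y')^2) dx.
Lagrangian L = sqrt(1 + (y')^2) has no explicit y dependence, so ∂L/∂y = 0 and the Euler-Lagrange equation gives
    d/dx( y' / sqrt(1 + (y')^2) ) = 0  ⇒  y' / sqrt(1 + (y')^2) = const.
Hence y' is constant, so y(x) is affine.
Fitting the endpoints (-5, -6) and (7, 2):
    slope m = (2 − (-6)) / (7 − (-5)) = 2/3,
    intercept c = (-6) − m·(-5) = -8/3.
Extremal: y(x) = (2/3) x - 8/3.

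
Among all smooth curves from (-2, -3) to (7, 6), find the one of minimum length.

Arc-length functional: J[y] = ∫ sqrt(1 + (y')^2) dx.
Lagrangian L = sqrt(1 + (y')^2) has no explicit y dependence, so ∂L/∂y = 0 and the Euler-Lagrange equation gives
    d/dx( y' / sqrt(1 + (y')^2) ) = 0  ⇒  y' / sqrt(1 + (y')^2) = const.
Hence y' is constant, so y(x) is affine.
Fitting the endpoints (-2, -3) and (7, 6):
    slope m = (6 − (-3)) / (7 − (-2)) = 1,
    intercept c = (-3) − m·(-2) = -1.
Extremal: y(x) = x - 1.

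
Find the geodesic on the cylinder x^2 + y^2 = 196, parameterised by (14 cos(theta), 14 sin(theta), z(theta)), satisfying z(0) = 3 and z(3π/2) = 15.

Parameterise the cylinder of radius R = 14 as
    r(θ) = (14 cos θ, 14 sin θ, z(θ)).
The arc-length element is
    ds = sqrt(196 + (dz/dθ)^2) dθ,
so the Lagrangian is L = sqrt(196 + z'^2).
L depends on z' only, not on z or θ, so ∂L/∂z = 0 and
    ∂L/∂z' = z' / sqrt(196 + z'^2).
The Euler-Lagrange equation gives
    d/dθ( z' / sqrt(196 + z'^2) ) = 0,
so z' is constant. Integrating once:
    z(θ) = a θ + b,
a helix on the cylinder (a straight line when the cylinder is unrolled). The constants a, b are determined by the endpoint conditions.
With endpoint conditions z(0) = 3 and z(3π/2) = 15: from z(0) = b we get b = 3, and a·3π/2 + 3 = 15 gives a = 8/π, so
    z(θ) = (8/π) θ + 3.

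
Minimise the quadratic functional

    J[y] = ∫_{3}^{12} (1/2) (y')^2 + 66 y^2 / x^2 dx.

The Lagrangian is L = (1/2) (y')^2 + 66 y^2 / x^2.
Compute ∂L/∂y = 132y/x^2, ∂L/∂y' = y'.
The Euler-Lagrange equation d/dx(∂L/∂y') − ∂L/∂y = 0 reduces to
    y'' − 132/x^2 · y = 0  (x > 0).
Its general solution is
    y(x) = A x^12 + B x^(-11),
with A, B fixed by the endpoint conditions.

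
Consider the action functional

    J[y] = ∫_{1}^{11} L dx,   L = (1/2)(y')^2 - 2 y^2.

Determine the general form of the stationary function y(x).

The Lagrangian is L = (1/2)(y')^2 - 2 y^2.
∂L/∂y = -4y.
∂L/∂y' = y'.
The Euler-Lagrange equation d/dx(∂L/∂y') − ∂L/∂y = 0 becomes:
    y'' + 4 y = 0
General solution: y(x) = A sin(2x) + B cos(2x), where A and B are arbitrary constants fixed by the endpoint conditions.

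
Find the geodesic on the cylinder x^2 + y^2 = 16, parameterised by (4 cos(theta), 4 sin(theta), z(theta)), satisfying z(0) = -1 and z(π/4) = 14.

Parameterise the cylinder of radius R = 4 as
    r(θ) = (4 cos θ, 4 sin θ, z(θ)).
The arc-length element is
    ds = sqrt(16 + (dz/dθ)^2) dθ,
so the Lagrangian is L = sqrt(16 + z'^2).
L depends on z' only, not on z or θ, so ∂L/∂z = 0 and
    ∂L/∂z' = z' / sqrt(16 + z'^2).
The Euler-Lagrange equation gives
    d/dθ( z' / sqrt(16 + z'^2) ) = 0,
so z' is constant. Integrating once:
    z(θ) = a θ + b,
a helix on the cylinder (a straight line when the cylinder is unrolled). The constants a, b are determined by the endpoint conditions.
With endpoint conditions z(0) = -1 and z(π/4) = 14: from z(0) = b we get b = -1, and a·π/4 + -1 = 14 gives a = 60/π, so
    z(θ) = (60/π) θ − 1.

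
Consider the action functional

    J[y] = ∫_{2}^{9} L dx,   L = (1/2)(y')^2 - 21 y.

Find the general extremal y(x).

The Lagrangian is L = (1/2)(y')^2 - 21 y.
∂L/∂y = -21.
∂L/∂y' = y'.
The Euler-Lagrange equation d/dx(∂L/∂y') − ∂L/∂y = 0 becomes:
    y'' + 21 = 0
General solution: y(x) = -(21/2) x^2 + A x + B, where A and B are arbitrary constants fixed by the endpoint conditions.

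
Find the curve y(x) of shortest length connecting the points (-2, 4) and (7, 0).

Arc-length functional: J[y] = ∫ sqrt(1 + (y')^2) dx.
Lagrangian L = sqrt(1 + (y')^2) has no explicit y dependence, so ∂L/∂y = 0 and the Euler-Lagrange equation gives
    d/dx( y' / sqrt(1 + (y')^2) ) = 0  ⇒  y' / sqrt(1 + (y')^2) = const.
Hence y' is constant, so y(x) is affine.
Fitting the endpoints (-2, 4) and (7, 0):
    slope m = (0 − 4) / (7 − (-2)) = -4/9,
    intercept c = 4 − m·(-2) = 28/9.
Extremal: y(x) = (-4/9) x + 28/9.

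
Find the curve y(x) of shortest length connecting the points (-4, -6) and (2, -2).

Arc-length functional: J[y] = ∫ sqrt(1 + (y')^2) dx.
Lagrangian L = sqrt(1 + (y')^2) has no explicit y dependence, so ∂L/∂y = 0 and the Euler-Lagrange equation gives
    d/dx( y' / sqrt(1 + (y')^2) ) = 0  ⇒  y' / sqrt(1 + (y')^2) = const.
Hence y' is constant, so y(x) is affine.
Fitting the endpoints (-4, -6) and (2, -2):
    slope m = ((-2) − (-6)) / (2 − (-4)) = 2/3,
    intercept c = (-6) − m·(-4) = -10/3.
Extremal: y(x) = (2/3) x - 10/3.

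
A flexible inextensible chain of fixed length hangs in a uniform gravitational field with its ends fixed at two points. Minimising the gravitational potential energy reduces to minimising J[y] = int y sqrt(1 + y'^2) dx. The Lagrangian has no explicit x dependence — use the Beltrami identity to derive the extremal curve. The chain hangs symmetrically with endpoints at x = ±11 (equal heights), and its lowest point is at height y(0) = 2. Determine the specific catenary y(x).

The Lagrangian L(y, y') = y sqrt(1 + y'^2) has no explicit x dependence, so the Beltrami identity applies:
    L − y' ∂L/∂y' = C.
Compute ∂L/∂y' = y · y' / sqrt(1 + y'^2). Then
    L − y' ∂L/∂y'
    = y sqrt(1 + y'^2) − y · y'^2 / sqrt(1 + y'^2)
    = y (1 + y'^2 − y'^2) / sqrt(1 + y'^2)
    = y / sqrt(1 + y'^2) = C.
Squaring gives y^2 = C^2 (1 + y'^2), i.e.
    y'^2 = y^2 / C^2 − 1.
Separating variables,
    dy / sqrt(y^2 − C^2) = dx / C,
and integrating gives arccosh(y / C) = (x − a)/C, so
    y(x) = C cosh((x − a)/C),
the catenary. The constants C and a are fixed by the two endpoint conditions (and, for the hanging-chain problem, the length constraint selects C).
Now fit the given data. The endpoints x = ±11 are symmetric at equal height, so the catenary is even about its minimum: a = 0 and y(x) = C cosh(x/C). The lowest point is y(0) = C cosh(0) = C, and we are told y(0) = 2, so C = 2. Therefore
    y(x) = 2 cosh(x/2),
and at the endpoints
    y(±11) = 2 cosh(11/2).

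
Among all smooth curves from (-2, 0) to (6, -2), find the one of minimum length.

Arc-length functional: J[y] = ∫ sqrt(1 + (y')^2) dx.
Lagrangian L = sqrt(1 + (y')^2) has no explicit y dependence, so ∂L/∂y = 0 and the Euler-Lagrange equation gives
    d/dx( y' / sqrt(1 + (y')^2) ) = 0  ⇒  y' / sqrt(1 + (y')^2) = const.
Hence y' is constant, so y(x) is affine.
Fitting the endpoints (-2, 0) and (6, -2):
    slope m = ((-2) − 0) / (6 − (-2)) = -1/4,
    intercept c = 0 − m·(-2) = -1/2.
Extremal: y(x) = (-1/4) x - 1/2.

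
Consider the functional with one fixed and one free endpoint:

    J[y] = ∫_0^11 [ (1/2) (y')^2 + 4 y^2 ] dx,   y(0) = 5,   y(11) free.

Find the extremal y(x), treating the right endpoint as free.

The Lagrangian L = (1/2) (y')^2 + 4 y^2 gives
    ∂L/∂y = 8 y,   ∂L/∂y' = y'.
Euler-Lagrange: y'' − 8 y = 0.
With k = sqrt(8), the general solution is
    y(x) = A cosh(sqrt(8) x) + B sinh(sqrt(8) x).
Fixed left endpoint y(0) = 5 ⇒ A = 5.
The right endpoint x = 11 is free, so the natural (transversality) condition is ∂L/∂y' |_{x=11} = 0, i.e. y'(11) = 0.
Compute y'(x) = A k sinh(k x) + B k cosh(k x), so
    y'(11) = A k sinh(k·11) + B k cosh(k·11) = 0
    ⇒ B = −A tanh(k·11) = − 5 tanh(sqrt(8)·11).
Therefore the extremal is
    y(x) = 5 cosh(sqrt(8) x) − 5 tanh(sqrt(8)·11) sinh(sqrt(8) x).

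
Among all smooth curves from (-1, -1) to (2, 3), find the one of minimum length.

Arc-length functional: J[y] = ∫ sqrt(1 + (y')^2) dx.
Lagrangian L = sqrt(1 + (y')^2) has no explicit y dependence, so ∂L/∂y = 0 and the Euler-Lagrange equation gives
    d/dx( y' / sqrt(1 + (y')^2) ) = 0  ⇒  y' / sqrt(1 + (y')^2) = const.
Hence y' is constant, so y(x) is affine.
Fitting the endpoints (-1, -1) and (2, 3):
    slope m = (3 − (-1)) / (2 − (-1)) = 4/3,
    intercept c = (-1) − m·(-1) = 1/3.
Extremal: y(x) = (4/3) x + 1/3.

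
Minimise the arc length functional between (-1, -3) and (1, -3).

Arc-length functional: J[y] = ∫ sqrt(1 + (y')^2) dx.
Lagrangian L = sqrt(1 + (y')^2) has no explicit y dependence, so ∂L/∂y = 0 and the Euler-Lagrange equation gives
    d/dx( y' / sqrt(1 + (y')^2) ) = 0  ⇒  y' / sqrt(1 + (y')^2) = const.
Hence y' is constant, so y(x) is affine.
Fitting the endpoints (-1, -3) and (1, -3):
    slope m = ((-3) − (-3)) / (1 − (-1)) = 0,
    intercept c = (-3) − m·(-1) = -3.
Extremal: y(x) = -3.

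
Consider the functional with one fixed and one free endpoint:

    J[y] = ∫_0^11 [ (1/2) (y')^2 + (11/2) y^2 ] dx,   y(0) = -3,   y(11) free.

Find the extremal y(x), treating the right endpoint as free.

The Lagrangian L = (1/2) (y')^2 + (11/2) y^2 gives
    ∂L/∂y = 11 y,   ∂L/∂y' = y'.
Euler-Lagrange: y'' − 11 y = 0.
With k = sqrt(11), the general solution is
    y(x) = A cosh(sqrt(11) x) + B sinh(sqrt(11) x).
Fixed left endpoint y(0) = -3 ⇒ A = -3.
The right endpoint x = 11 is free, so the natural (transversality) condition is ∂L/∂y' |_{x=11} = 0, i.e. y'(11) = 0.
Compute y'(x) = A k sinh(k x) + B k cosh(k x), so
    y'(11) = A k sinh(k·11) + B k cosh(k·11) = 0
    ⇒ B = −A tanh(k·11) = 3 tanh(sqrt(11)·11).
Therefore the extremal is
    y(x) = −3 cosh(sqrt(11) x) + 3 tanh(sqrt(11)·11) sinh(sqrt(11) x).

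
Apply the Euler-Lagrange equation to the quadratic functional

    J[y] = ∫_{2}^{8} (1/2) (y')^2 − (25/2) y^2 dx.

The Lagrangian is L = (1/2) (y')^2 − (25/2) y^2.
Compute ∂L/∂y = -25y, ∂L/∂y' = y'.
The Euler-Lagrange equation d/dx(∂L/∂y') − ∂L/∂y = 0 reduces to
    y'' + 25 y = 0.
Its general solution is
    y(x) = A sin(5x) + B cos(5x),
with A, B fixed by the endpoint conditions.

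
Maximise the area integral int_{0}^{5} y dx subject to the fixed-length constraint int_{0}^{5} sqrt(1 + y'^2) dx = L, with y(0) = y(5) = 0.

Set up the augmented Lagrangian using a multiplier λ for the length constraint:
    F(y, y') = y − λ sqrt(1 + y'^2).
F has no explicit x dependence, so the Beltrami identity yields a first integral
    F − y' ∂F/∂y' = C.
Compute ∂F/∂y' = −λ y' / sqrt(1 + y'^2). Then
    y − λ sqrt(1 + y'^2) + λ y'^2 / sqrt(1 + y'^2) = C
    ⇒  y − λ / sqrt(1 + y'^2) = C.
Solving for y' and integrating gives
    (x − a)^2 + (y − b)^2 = λ^2,
a circular arc of radius λ. The constants a, b are determined by the endpoint conditions y(0) = y(5) = 0, and λ is fixed implicitly by the length constraint
    ∫_{0}^{5} sqrt(1 + y'^2) dx = L.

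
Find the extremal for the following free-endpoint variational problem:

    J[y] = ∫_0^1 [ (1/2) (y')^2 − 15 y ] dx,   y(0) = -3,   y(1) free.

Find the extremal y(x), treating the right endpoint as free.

The Lagrangian L = (1/2) (y')^2 − 15 y gives
    ∂L/∂y = −15,   ∂L/∂y' = y'.
Euler-Lagrange: d/dx(y') − (−15) = 0, i.e. y'' + 15 = 0, so
    y(x) = −(15/2) x^2 + C1 x + C2.
Fixed left endpoint y(0) = -3 ⇒ C2 = -3.
The right endpoint x = 1 is free, so the natural (transversality) condition is ∂L/∂y' |_{x=1} = 0, i.e. y'(1) = 0.
Compute y'(x) = −15 x + C1, so y'(1) = −15 + C1 = 0 ⇒ C1 = 15.
Therefore the extremal is
    y(x) = −(15/2) x^2 + 15 x − 3.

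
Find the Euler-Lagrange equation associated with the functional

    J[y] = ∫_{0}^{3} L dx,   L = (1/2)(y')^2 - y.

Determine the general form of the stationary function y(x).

The Lagrangian is L = (1/2)(y')^2 - y.
∂L/∂y = -1.
∂L/∂y' = y'.
The Euler-Lagrange equation d/dx(∂L/∂y') − ∂L/∂y = 0 becomes:
    y'' + 1 = 0
General solution: y(x) = -x^2/2 + A x + B, where A and B are arbitrary constants fixed by the endpoint conditions.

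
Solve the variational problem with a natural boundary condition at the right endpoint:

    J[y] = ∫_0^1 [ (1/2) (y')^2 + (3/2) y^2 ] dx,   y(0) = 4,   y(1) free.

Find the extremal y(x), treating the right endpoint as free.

The Lagrangian L = (1/2) (y')^2 + (3/2) y^2 gives
    ∂L/∂y = 3 y,   ∂L/∂y' = y'.
Euler-Lagrange: y'' − 3 y = 0.
With k = sqrt(3), the general solution is
    y(x) = A cosh(sqrt(3) x) + B sinh(sqrt(3) x).
Fixed left endpoint y(0) = 4 ⇒ A = 4.
The right endpoint x = 1 is free, so the natural (transversality) condition is ∂L/∂y' |_{x=1} = 0, i.e. y'(1) = 0.
Compute y'(x) = A k sinh(k x) + B k cosh(k x), so
    y'(1) = A k sinh(k·1) + B k cosh(k·1) = 0
    ⇒ B = −A tanh(k·1) = − 4 tanh(sqrt(3)·1).
Therefore the extremal is
    y(x) = 4 cosh(sqrt(3) x) − 4 tanh(sqrt(3)·1) sinh(sqrt(3) x).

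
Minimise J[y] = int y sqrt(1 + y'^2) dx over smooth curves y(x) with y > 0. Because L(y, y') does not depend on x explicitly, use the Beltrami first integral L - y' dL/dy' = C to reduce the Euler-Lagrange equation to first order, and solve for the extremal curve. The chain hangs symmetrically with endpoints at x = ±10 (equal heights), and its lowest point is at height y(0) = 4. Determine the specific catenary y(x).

The Lagrangian L(y, y') = y sqrt(1 + y'^2) has no explicit x dependence, so the Beltrami identity applies:
    L − y' ∂L/∂y' = C.
Compute ∂L/∂y' = y · y' / sqrt(1 + y'^2). Then
    L − y' ∂L/∂y'
    = y sqrt(1 + y'^2) − y · y'^2 / sqrt(1 + y'^2)
    = y (1 + y'^2 − y'^2) / sqrt(1 + y'^2)
    = y / sqrt(1 + y'^2) = C.
Squaring gives y^2 = C^2 (1 + y'^2), i.e.
    y'^2 = y^2 / C^2 − 1.
Separating variables,
    dy / sqrt(y^2 − C^2) = dx / C,
and integrating gives arccosh(y / C) = (x − a)/C, so
    y(x) = C cosh((x − a)/C),
the catenary. The constants C and a are fixed by the two endpoint conditions (and, for the hanging-chain problem, the length constraint selects C).
Now fit the given data. The endpoints x = ±10 are symmetric at equal height, so the catenary is even about its minimum: a = 0 and y(x) = C cosh(x/C). The lowest point is y(0) = C cosh(0) = C, and we are told y(0) = 4, so C = 4. Therefore
    y(x) = 4 cosh(x/4),
and at the endpoints
    y(±10) = 4 cosh(10/4).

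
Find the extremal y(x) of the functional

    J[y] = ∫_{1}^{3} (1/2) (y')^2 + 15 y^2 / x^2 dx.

The Lagrangian is L = (1/2) (y')^2 + 15 y^2 / x^2.
Compute ∂L/∂y = 30y/x^2, ∂L/∂y' = y'.
The Euler-Lagrange equation d/dx(∂L/∂y') − ∂L/∂y = 0 reduces to
    y'' − 30/x^2 · y = 0  (x > 0).
Its general solution is
    y(x) = A x^6 + B x^(-5),
with A, B fixed by the endpoint conditions.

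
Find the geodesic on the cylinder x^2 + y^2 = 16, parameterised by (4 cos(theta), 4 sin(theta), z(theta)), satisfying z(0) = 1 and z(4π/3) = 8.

Parameterise the cylinder of radius R = 4 as
    r(θ) = (4 cos θ, 4 sin θ, z(θ)).
The arc-length element is
    ds = sqrt(16 + (dz/dθ)^2) dθ,
so the Lagrangian is L = sqrt(16 + z'^2).
L depends on z' only, not on z or θ, so ∂L/∂z = 0 and
    ∂L/∂z' = z' / sqrt(16 + z'^2).
The Euler-Lagrange equation gives
    d/dθ( z' / sqrt(16 + z'^2) ) = 0,
so z' is constant. Integrating once:
    z(θ) = a θ + b,
a helix on the cylinder (a straight line when the cylinder is unrolled). The constants a, b are determined by the endpoint conditions.
With endpoint conditions z(0) = 1 and z(4π/3) = 8: from z(0) = b we get b = 1, and a·4π/3 + 1 = 8 gives a = 21/(4π), so
    z(θ) = (21/(4π)) θ + 1.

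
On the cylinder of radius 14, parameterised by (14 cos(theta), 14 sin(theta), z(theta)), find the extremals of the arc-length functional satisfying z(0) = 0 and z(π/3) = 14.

Parameterise the cylinder of radius R = 14 as
    r(θ) = (14 cos θ, 14 sin θ, z(θ)).
The arc-length element is
    ds = sqrt(196 + (dz/dθ)^2) dθ,
so the Lagrangian is L = sqrt(196 + z'^2).
L depends on z' only, not on z or θ, so ∂L/∂z = 0 and
    ∂L/∂z' = z' / sqrt(196 + z'^2).
The Euler-Lagrange equation gives
    d/dθ( z' / sqrt(196 + z'^2) ) = 0,
so z' is constant. Integrating once:
    z(θ) = a θ + b,
a helix on the cylinder (a straight line when the cylinder is unrolled). The constants a, b are determined by the endpoint conditions.
With endpoint conditions z(0) = 0 and z(π/3) = 14: from z(0) = b we get b = 0, and a·π/3 + 0 = 14 gives a = 42/π, so
    z(θ) = (42/π) θ.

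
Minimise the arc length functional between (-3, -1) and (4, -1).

Arc-length functional: J[y] = ∫ sqrt(1 + (y')^2) dx.
Lagrangian L = sqrt(1 + (y')^2) has no explicit y dependence, so ∂L/∂y = 0 and the Euler-Lagrange equation gives
    d/dx( y' / sqrt(1 + (y')^2) ) = 0  ⇒  y' / sqrt(1 + (y')^2) = const.
Hence y' is constant, so y(x) is affine.
Fitting the endpoints (-3, -1) and (4, -1):
    slope m = ((-1) − (-1)) / (4 − (-3)) = 0,
    intercept c = (-1) − m·(-3) = -1.
Extremal: y(x) = -1.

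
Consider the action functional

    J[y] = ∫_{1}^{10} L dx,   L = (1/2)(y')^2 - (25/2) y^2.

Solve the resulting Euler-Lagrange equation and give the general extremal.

The Lagrangian is L = (1/2)(y')^2 - (25/2) y^2.
∂L/∂y = -25y.
∂L/∂y' = y'.
The Euler-Lagrange equation d/dx(∂L/∂y') − ∂L/∂y = 0 becomes:
    y'' + 25 y = 0
General solution: y(x) = A sin(5x) + B cos(5x), where A and B are arbitrary constants fixed by the endpoint conditions.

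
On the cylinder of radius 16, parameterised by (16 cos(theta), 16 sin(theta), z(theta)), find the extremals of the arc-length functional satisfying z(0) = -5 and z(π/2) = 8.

Parameterise the cylinder of radius R = 16 as
    r(θ) = (16 cos θ, 16 sin θ, z(θ)).
The arc-length element is
    ds = sqrt(256 + (dz/dθ)^2) dθ,
so the Lagrangian is L = sqrt(256 + z'^2).
L depends on z' only, not on z or θ, so ∂L/∂z = 0 and
    ∂L/∂z' = z' / sqrt(256 + z'^2).
The Euler-Lagrange equation gives
    d/dθ( z' / sqrt(256 + z'^2) ) = 0,
so z' is constant. Integrating once:
    z(θ) = a θ + b,
a helix on the cylinder (a straight line when the cylinder is unrolled). The constants a, b are determined by the endpoint conditions.
With endpoint conditions z(0) = -5 and z(π/2) = 8: from z(0) = b we get b = -5, and a·π/2 + -5 = 8 gives a = 26/π, so
    z(θ) = (26/π) θ − 5.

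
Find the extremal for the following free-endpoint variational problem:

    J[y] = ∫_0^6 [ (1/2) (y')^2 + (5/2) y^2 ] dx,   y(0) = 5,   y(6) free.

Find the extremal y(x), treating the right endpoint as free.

The Lagrangian L = (1/2) (y')^2 + (5/2) y^2 gives
    ∂L/∂y = 5 y,   ∂L/∂y' = y'.
Euler-Lagrange: y'' − 5 y = 0.
With k = sqrt(5), the general solution is
    y(x) = A cosh(sqrt(5) x) + B sinh(sqrt(5) x).
Fixed left endpoint y(0) = 5 ⇒ A = 5.
The right endpoint x = 6 is free, so the natural (transversality) condition is ∂L/∂y' |_{x=6} = 0, i.e. y'(6) = 0.
Compute y'(x) = A k sinh(k x) + B k cosh(k x), so
    y'(6) = A k sinh(k·6) + B k cosh(k·6) = 0
    ⇒ B = −A tanh(k·6) = − 5 tanh(sqrt(5)·6).
Therefore the extremal is
    y(x) = 5 cosh(sqrt(5) x) − 5 tanh(sqrt(5)·6) sinh(sqrt(5) x).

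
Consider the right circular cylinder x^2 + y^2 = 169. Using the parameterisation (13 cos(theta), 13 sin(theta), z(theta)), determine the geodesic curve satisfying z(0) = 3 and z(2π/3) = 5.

Parameterise the cylinder of radius R = 13 as
    r(θ) = (13 cos θ, 13 sin θ, z(θ)).
The arc-length element is
    ds = sqrt(169 + (dz/dθ)^2) dθ,
so the Lagrangian is L = sqrt(169 + z'^2).
L depends on z' only, not on z or θ, so ∂L/∂z = 0 and
    ∂L/∂z' = z' / sqrt(169 + z'^2).
The Euler-Lagrange equation gives
    d/dθ( z' / sqrt(169 + z'^2) ) = 0,
so z' is constant. Integrating once:
    z(θ) = a θ + b,
a helix on the cylinder (a straight line when the cylinder is unrolled). The constants a, b are determined by the endpoint conditions.
With endpoint conditions z(0) = 3 and z(2π/3) = 5: from z(0) = b we get b = 3, and a·2π/3 + 3 = 5 gives a = 3/π, so
    z(θ) = (3/π) θ + 3.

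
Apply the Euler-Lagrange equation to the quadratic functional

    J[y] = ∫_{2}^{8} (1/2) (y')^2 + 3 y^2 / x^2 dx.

The Lagrangian is L = (1/2) (y')^2 + 3 y^2 / x^2.
Compute ∂L/∂y = 6y/x^2, ∂L/∂y' = y'.
The Euler-Lagrange equation d/dx(∂L/∂y') − ∂L/∂y = 0 reduces to
    y'' − 6/x^2 · y = 0  (x > 0).
Its general solution is
    y(x) = A x^3 + B x^(-2),
with A, B fixed by the endpoint conditions.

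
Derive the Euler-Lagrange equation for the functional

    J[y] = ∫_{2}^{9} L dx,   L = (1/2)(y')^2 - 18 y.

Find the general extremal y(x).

The Lagrangian is L = (1/2)(y')^2 - 18 y.
∂L/∂y = -18.
∂L/∂y' = y'.
The Euler-Lagrange equation d/dx(∂L/∂y') − ∂L/∂y = 0 becomes:
    y'' + 18 = 0
General solution: y(x) = -9 x^2 + A x + B, where A and B are arbitrary constants fixed by the endpoint conditions.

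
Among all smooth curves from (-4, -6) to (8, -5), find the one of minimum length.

Arc-length functional: J[y] = ∫ sqrt(1 + (y')^2) dx.
Lagrangian L = sqrt(1 + (y')^2) has no explicit y dependence, so ∂L/∂y = 0 and the Euler-Lagrange equation gives
    d/dx( y' / sqrt(1 + (y')^2) ) = 0  ⇒  y' / sqrt(1 + (y')^2) = const.
Hence y' is constant, so y(x) is affine.
Fitting the endpoints (-4, -6) and (8, -5):
    slope m = ((-5) − (-6)) / (8 − (-4)) = 1/12,
    intercept c = (-6) − m·(-4) = -17/3.
Extremal: y(x) = (1/12) x - 17/3.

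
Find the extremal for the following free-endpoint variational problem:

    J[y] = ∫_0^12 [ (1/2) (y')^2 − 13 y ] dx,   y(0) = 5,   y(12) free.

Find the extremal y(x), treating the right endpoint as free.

The Lagrangian L = (1/2) (y')^2 − 13 y gives
    ∂L/∂y = −13,   ∂L/∂y' = y'.
Euler-Lagrange: d/dx(y') − (−13) = 0, i.e. y'' + 13 = 0, so
    y(x) = −(13/2) x^2 + C1 x + C2.
Fixed left endpoint y(0) = 5 ⇒ C2 = 5.
The right endpoint x = 12 is free, so the natural (transversality) condition is ∂L/∂y' |_{x=12} = 0, i.e. y'(12) = 0.
Compute y'(x) = −13 x + C1, so y'(12) = −156 + C1 = 0 ⇒ C1 = 156.
Therefore the extremal is
    y(x) = −(13/2) x^2 + 156 x + 5.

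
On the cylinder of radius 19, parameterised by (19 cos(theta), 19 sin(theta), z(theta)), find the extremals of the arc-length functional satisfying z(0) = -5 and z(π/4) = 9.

Parameterise the cylinder of radius R = 19 as
    r(θ) = (19 cos θ, 19 sin θ, z(θ)).
The arc-length element is
    ds = sqrt(361 + (dz/dθ)^2) dθ,
so the Lagrangian is L = sqrt(361 + z'^2).
L depends on z' only, not on z or θ, so ∂L/∂z = 0 and
    ∂L/∂z' = z' / sqrt(361 + z'^2).
The Euler-Lagrange equation gives
    d/dθ( z' / sqrt(361 + z'^2) ) = 0,
so z' is constant. Integrating once:
    z(θ) = a θ + b,
a helix on the cylinder (a straight line when the cylinder is unrolled). The constants a, b are determined by the endpoint conditions.
With endpoint conditions z(0) = -5 and z(π/4) = 9: from z(0) = b we get b = -5, and a·π/4 + -5 = 9 gives a = 56/π, so
    z(θ) = (56/π) θ − 5.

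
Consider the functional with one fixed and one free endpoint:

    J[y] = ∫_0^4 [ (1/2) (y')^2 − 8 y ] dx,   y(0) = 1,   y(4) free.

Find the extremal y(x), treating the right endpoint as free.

The Lagrangian L = (1/2) (y')^2 − 8 y gives
    ∂L/∂y = −8,   ∂L/∂y' = y'.
Euler-Lagrange: d/dx(y') − (−8) = 0, i.e. y'' + 8 = 0, so
    y(x) = −(8/2) x^2 + C1 x + C2.
Fixed left endpoint y(0) = 1 ⇒ C2 = 1.
The right endpoint x = 4 is free, so the natural (transversality) condition is ∂L/∂y' |_{x=4} = 0, i.e. y'(4) = 0.
Compute y'(x) = −8 x + C1, so y'(4) = −32 + C1 = 0 ⇒ C1 = 32.
Therefore the extremal is
    y(x) = −4 x^2 + 32 x + 1.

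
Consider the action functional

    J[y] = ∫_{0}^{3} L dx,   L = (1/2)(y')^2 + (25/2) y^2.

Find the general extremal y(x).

The Lagrangian is L = (1/2)(y')^2 + (25/2) y^2.
∂L/∂y = 25y.
∂L/∂y' = y'.
The Euler-Lagrange equation d/dx(∂L/∂y') − ∂L/∂y = 0 becomes:
    y'' - 25 y = 0
General solution: y(x) = A e^(5x) + B e^(-5x), where A and B are arbitrary constants fixed by the endpoint conditions.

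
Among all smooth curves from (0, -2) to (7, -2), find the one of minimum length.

Arc-length functional: J[y] = ∫ sqrt(1 + (y')^2) dx.
Lagrangian L = sqrt(1 + (y')^2) has no explicit y dependence, so ∂L/∂y = 0 and the Euler-Lagrange equation gives
    d/dx( y' / sqrt(1 + (y')^2) ) = 0  ⇒  y' / sqrt(1 + (y')^2) = const.
Hence y' is constant, so y(x) is affine.
Fitting the endpoints (0, -2) and (7, -2):
    slope m = ((-2) − (-2)) / (7 − 0) = 0,
    intercept c = (-2) − m·0 = -2.
Extremal: y(x) = -2.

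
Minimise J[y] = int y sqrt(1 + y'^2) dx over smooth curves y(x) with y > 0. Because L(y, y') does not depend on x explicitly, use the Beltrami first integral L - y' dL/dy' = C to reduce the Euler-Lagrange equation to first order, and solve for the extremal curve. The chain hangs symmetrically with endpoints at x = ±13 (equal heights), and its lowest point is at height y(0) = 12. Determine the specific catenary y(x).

The Lagrangian L(y, y') = y sqrt(1 + y'^2) has no explicit x dependence, so the Beltrami identity applies:
    L − y' ∂L/∂y' = C.
Compute ∂L/∂y' = y · y' / sqrt(1 + y'^2). Then
    L − y' ∂L/∂y'
    = y sqrt(1 + y'^2) − y · y'^2 / sqrt(1 + y'^2)
    = y (1 + y'^2 − y'^2) / sqrt(1 + y'^2)
    = y / sqrt(1 + y'^2) = C.
Squaring gives y^2 = C^2 (1 + y'^2), i.e.
    y'^2 = y^2 / C^2 − 1.
Separating variables,
    dy / sqrt(y^2 − C^2) = dx / C,
and integrating gives arccosh(y / C) = (x − a)/C, so
    y(x) = C cosh((x − a)/C),
the catenary. The constants C and a are fixed by the two endpoint conditions (and, for the hanging-chain problem, the length constraint selects C).
Now fit the given data. The endpoints x = ±13 are symmetric at equal height, so the catenary is even about its minimum: a = 0 and y(x) = C cosh(x/C). The lowest point is y(0) = C cosh(0) = C, and we are told y(0) = 12, so C = 12. Therefore
    y(x) = 12 cosh(x/12),
and at the endpoints
    y(±13) = 12 cosh(13/12).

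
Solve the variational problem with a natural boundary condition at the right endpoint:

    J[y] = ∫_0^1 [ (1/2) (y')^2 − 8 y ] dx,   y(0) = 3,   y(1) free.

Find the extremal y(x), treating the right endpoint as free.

The Lagrangian L = (1/2) (y')^2 − 8 y gives
    ∂L/∂y = −8,   ∂L/∂y' = y'.
Euler-Lagrange: d/dx(y') − (−8) = 0, i.e. y'' + 8 = 0, so
    y(x) = −(8/2) x^2 + C1 x + C2.
Fixed left endpoint y(0) = 3 ⇒ C2 = 3.
The right endpoint x = 1 is free, so the natural (transversality) condition is ∂L/∂y' |_{x=1} = 0, i.e. y'(1) = 0.
Compute y'(x) = −8 x + C1, so y'(1) = −8 + C1 = 0 ⇒ C1 = 8.
Therefore the extremal is
    y(x) = −4 x^2 + 8 x + 3.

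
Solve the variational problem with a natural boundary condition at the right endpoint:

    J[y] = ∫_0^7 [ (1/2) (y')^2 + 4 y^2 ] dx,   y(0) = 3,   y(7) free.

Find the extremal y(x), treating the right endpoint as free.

The Lagrangian L = (1/2) (y')^2 + 4 y^2 gives
    ∂L/∂y = 8 y,   ∂L/∂y' = y'.
Euler-Lagrange: y'' − 8 y = 0.
With k = sqrt(8), the general solution is
    y(x) = A cosh(sqrt(8) x) + B sinh(sqrt(8) x).
Fixed left endpoint y(0) = 3 ⇒ A = 3.
The right endpoint x = 7 is free, so the natural (transversality) condition is ∂L/∂y' |_{x=7} = 0, i.e. y'(7) = 0.
Compute y'(x) = A k sinh(k x) + B k cosh(k x), so
    y'(7) = A k sinh(k·7) + B k cosh(k·7) = 0
    ⇒ B = −A tanh(k·7) = − 3 tanh(sqrt(8)·7).
Therefore the extremal is
    y(x) = 3 cosh(sqrt(8) x) − 3 tanh(sqrt(8)·7) sinh(sqrt(8) x).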